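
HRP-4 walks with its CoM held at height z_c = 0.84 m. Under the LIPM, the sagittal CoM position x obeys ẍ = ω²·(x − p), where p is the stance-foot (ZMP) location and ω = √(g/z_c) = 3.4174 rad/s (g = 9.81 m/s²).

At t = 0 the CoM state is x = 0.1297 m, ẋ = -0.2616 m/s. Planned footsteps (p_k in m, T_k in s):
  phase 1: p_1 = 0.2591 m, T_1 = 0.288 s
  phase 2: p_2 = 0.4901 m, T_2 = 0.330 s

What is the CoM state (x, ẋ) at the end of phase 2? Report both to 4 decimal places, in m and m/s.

x = -0.7583, ẋ = -3.9887

phase 1: p=0.2591, T=0.288, ωT=0.984211, cosh=1.524717, sinh=1.150983; start (x,ẋ)=(0.129700, -0.261600) → end (x,ẋ)=(-0.026306, -0.907844)
phase 2: p=0.4901, T=0.330, ωT=1.127742, cosh=1.706219, sinh=1.382455; start (x,ẋ)=(-0.026306, -0.907844) → end (x,ẋ)=(-0.758255, -3.988689)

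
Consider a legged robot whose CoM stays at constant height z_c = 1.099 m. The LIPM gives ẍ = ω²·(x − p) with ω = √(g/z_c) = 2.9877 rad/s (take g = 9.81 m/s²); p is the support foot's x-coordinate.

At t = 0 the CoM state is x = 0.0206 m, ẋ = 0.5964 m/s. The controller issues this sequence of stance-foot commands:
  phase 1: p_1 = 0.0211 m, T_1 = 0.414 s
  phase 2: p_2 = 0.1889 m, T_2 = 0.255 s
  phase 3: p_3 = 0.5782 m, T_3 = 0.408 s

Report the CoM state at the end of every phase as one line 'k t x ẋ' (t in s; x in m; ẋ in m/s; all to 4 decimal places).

phase 1: p=0.0211, T=0.414, ωT=1.236908, cosh=1.867612, sinh=1.577332; start (x,ẋ)=(0.020600, 0.596400) → end (x,ẋ)=(0.335031, 1.111488)
phase 2: p=0.1889, T=0.255, ωT=0.761863, cosh=1.304530, sinh=0.837734; start (x,ẋ)=(0.335031, 1.111488) → end (x,ẋ)=(0.691187, 1.815720)
phase 3: p=0.5782, T=0.408, ωT=1.218982, cosh=1.839635, sinh=1.544104; start (x,ẋ)=(0.691187, 1.815720) → end (x,ẋ)=(1.724456, 3.861508)

1 0.4140 0.3350 1.1115
2 0.6690 0.6912 1.8157
3 1.0770 1.7245 3.8615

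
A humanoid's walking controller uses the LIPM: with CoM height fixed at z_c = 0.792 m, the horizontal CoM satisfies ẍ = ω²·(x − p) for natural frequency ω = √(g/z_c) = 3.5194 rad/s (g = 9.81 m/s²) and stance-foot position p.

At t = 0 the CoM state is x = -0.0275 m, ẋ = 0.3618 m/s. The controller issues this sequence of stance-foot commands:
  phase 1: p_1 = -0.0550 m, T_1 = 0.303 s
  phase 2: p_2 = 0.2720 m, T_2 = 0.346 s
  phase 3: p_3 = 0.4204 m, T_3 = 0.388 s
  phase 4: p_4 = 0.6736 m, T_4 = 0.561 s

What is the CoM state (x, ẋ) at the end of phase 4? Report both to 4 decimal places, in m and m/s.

phase 1: p=-0.0550, T=0.303, ωT=1.066378, cosh=1.624546, sinh=1.280293; start (x,ẋ)=(-0.027500, 0.361800) → end (x,ẋ)=(0.121291, 0.711672)
phase 2: p=0.2720, T=0.346, ωT=1.217712, cosh=1.837677, sinh=1.541771; start (x,ẋ)=(0.121291, 0.711672) → end (x,ẋ)=(0.306814, 0.490062)
phase 3: p=0.4204, T=0.388, ωT=1.365527, cosh=2.086517, sinh=1.831271; start (x,ẋ)=(0.306814, 0.490062) → end (x,ẋ)=(0.438397, 0.290461)
phase 4: p=0.6736, T=0.561, ωT=1.974383, cosh=3.670512, sinh=3.531665; start (x,ẋ)=(0.438397, 0.290461) → end (x,ẋ)=(0.101758, -1.857278)

x = 0.1018, ẋ = -1.8573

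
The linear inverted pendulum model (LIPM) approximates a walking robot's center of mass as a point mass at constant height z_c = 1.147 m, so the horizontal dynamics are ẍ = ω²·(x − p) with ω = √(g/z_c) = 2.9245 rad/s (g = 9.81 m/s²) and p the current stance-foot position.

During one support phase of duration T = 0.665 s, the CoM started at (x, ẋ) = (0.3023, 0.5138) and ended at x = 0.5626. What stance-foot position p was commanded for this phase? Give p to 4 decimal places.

p = 0.4352

ωT = 2.9245·0.665 = 1.944793; cosh(ωT) = 3.567599, sinh(ωT) = 3.424582
x(T) = p + (x₀−p)·cosh(ωT) + (ẋ₀/ω)·sinh(ωT) ⇒ p·(1 − cosh) = x(T) − x₀·cosh − (ẋ₀/ω)·sinh
numerator   = 0.5626 − (0.3023)·3.567599 − (0.5138/2.9245)·3.424582 = -1.117544
denominator = 1 − 3.567599 = -2.567599
p = -1.117544 / -2.567599 = 0.4352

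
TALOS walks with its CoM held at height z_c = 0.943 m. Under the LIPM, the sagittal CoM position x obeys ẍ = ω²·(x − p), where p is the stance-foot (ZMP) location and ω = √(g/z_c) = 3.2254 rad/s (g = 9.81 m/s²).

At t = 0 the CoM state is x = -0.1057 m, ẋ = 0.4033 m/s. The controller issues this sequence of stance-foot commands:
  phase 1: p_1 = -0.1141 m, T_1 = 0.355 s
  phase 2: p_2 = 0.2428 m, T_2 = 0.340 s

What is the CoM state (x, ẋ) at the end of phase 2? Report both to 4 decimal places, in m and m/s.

phase 1: p=-0.1141, T=0.355, ωT=1.145017, cosh=1.730357, sinh=1.412138; start (x,ẋ)=(-0.105700, 0.403300) → end (x,ẋ)=(0.077007, 0.736112)
phase 2: p=0.2428, T=0.340, ωT=1.096636, cosh=1.664035, sinh=1.330042; start (x,ẋ)=(0.077007, 0.736112) → end (x,ẋ)=(0.270462, 0.513678)

x = 0.2705, ẋ = 0.5137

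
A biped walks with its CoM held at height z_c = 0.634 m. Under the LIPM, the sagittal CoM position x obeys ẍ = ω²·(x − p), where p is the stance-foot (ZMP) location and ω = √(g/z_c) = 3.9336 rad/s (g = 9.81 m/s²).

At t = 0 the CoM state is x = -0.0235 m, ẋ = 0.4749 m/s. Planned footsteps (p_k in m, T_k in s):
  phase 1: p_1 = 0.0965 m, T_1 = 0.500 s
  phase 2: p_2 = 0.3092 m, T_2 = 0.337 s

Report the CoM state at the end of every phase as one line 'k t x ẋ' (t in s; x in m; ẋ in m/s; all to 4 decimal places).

1 0.5000 0.0823 0.0765
2 0.8370 -0.1141 -1.4075

phase 1: p=0.0965, T=0.500, ωT=1.966800, cosh=3.643835, sinh=3.503932; start (x,ẋ)=(-0.023500, 0.474900) → end (x,ẋ)=(0.082266, 0.076490)
phase 2: p=0.3092, T=0.337, ωT=1.325623, cosh=2.015084, sinh=1.749447; start (x,ẋ)=(0.082266, 0.076490) → end (x,ẋ)=(-0.114072, -1.407539)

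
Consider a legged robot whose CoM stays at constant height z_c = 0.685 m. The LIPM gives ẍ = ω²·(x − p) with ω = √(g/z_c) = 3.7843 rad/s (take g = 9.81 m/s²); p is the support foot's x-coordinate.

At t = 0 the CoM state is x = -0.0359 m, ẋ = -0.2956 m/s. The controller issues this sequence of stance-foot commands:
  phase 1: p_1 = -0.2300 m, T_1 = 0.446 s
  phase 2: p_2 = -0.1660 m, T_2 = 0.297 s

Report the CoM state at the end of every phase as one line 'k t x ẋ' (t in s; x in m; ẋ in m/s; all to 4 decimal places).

phase 1: p=-0.2300, T=0.446, ωT=1.687798, cosh=2.796243, sinh=2.611316; start (x,ẋ)=(-0.035900, -0.295600) → end (x,ẋ)=(0.108775, 1.091528)
phase 2: p=-0.1660, T=0.297, ωT=1.123937, cosh=1.700971, sinh=1.375973; start (x,ẋ)=(0.108775, 1.091528) → end (x,ẋ)=(0.698264, 3.287437)

1 0.4460 0.1088 1.0915
2 0.7430 0.6983 3.2874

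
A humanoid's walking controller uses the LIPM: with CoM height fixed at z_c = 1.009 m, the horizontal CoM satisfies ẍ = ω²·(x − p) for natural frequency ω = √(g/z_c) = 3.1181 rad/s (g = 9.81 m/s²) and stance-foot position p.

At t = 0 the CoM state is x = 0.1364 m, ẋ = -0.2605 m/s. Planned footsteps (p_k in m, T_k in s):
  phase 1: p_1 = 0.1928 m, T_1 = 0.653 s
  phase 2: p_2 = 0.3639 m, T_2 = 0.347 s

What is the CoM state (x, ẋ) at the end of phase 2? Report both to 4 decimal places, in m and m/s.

phase 1: p=0.1928, T=0.653, ωT=2.036119, cosh=3.895678, sinh=3.765144; start (x,ẋ)=(0.136400, -0.260500) → end (x,ẋ)=(-0.341473, -1.676966)
phase 2: p=0.3639, T=0.347, ωT=1.081981, cosh=1.644721, sinh=1.305797; start (x,ẋ)=(-0.341473, -1.676966) → end (x,ẋ)=(-1.498521, -5.630142)

x = -1.4985, ẋ = -5.6301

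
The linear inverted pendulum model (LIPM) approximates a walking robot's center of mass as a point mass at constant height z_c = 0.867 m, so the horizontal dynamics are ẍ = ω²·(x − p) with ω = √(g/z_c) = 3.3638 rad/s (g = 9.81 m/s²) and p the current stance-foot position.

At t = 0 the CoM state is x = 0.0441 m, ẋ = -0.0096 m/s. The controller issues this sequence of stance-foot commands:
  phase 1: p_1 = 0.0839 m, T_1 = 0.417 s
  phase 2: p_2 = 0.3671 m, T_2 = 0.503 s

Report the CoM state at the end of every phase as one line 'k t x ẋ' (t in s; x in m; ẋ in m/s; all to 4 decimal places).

phase 1: p=0.0839, T=0.417, ωT=1.402705, cosh=2.156057, sinh=1.910126; start (x,ẋ)=(0.044100, -0.009600) → end (x,ẋ)=(-0.007362, -0.276424)
phase 2: p=0.3671, T=0.503, ωT=1.691991, cosh=2.807218, sinh=2.623066; start (x,ẋ)=(-0.007362, -0.276424) → end (x,ẋ)=(-0.899651, -4.080040)

1 0.4170 -0.0074 -0.2764
2 0.9200 -0.8997 -4.0800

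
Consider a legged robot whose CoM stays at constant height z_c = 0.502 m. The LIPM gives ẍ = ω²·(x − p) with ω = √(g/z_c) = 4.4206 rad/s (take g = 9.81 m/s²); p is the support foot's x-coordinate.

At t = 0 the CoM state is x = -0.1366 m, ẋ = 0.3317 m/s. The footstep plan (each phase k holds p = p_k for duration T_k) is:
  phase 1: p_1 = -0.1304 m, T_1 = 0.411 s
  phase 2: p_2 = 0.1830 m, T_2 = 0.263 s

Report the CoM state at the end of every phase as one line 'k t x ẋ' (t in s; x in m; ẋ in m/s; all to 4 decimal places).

1 0.4110 0.0748 0.9653
2 0.6740 0.3080 1.0041

phase 1: p=-0.1304, T=0.411, ωT=1.816867, cosh=3.157542, sinh=2.995008; start (x,ẋ)=(-0.136600, 0.331700) → end (x,ẋ)=(0.074754, 0.965270)
phase 2: p=0.1830, T=0.263, ωT=1.162618, cosh=1.755481, sinh=1.442814; start (x,ẋ)=(0.074754, 0.965270) → end (x,ẋ)=(0.308025, 1.004108)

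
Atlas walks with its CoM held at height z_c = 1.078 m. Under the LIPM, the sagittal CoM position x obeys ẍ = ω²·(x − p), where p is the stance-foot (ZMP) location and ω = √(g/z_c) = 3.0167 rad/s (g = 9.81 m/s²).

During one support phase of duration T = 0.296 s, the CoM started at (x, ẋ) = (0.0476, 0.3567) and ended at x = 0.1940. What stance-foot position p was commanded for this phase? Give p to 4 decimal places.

p = -0.0140

ωT = 3.0167·0.296 = 0.892943; cosh(ωT) = 1.425878, sinh(ωT) = 1.016429
x(T) = p + (x₀−p)·cosh(ωT) + (ẋ₀/ω)·sinh(ωT) ⇒ p·(1 − cosh) = x(T) − x₀·cosh − (ẋ₀/ω)·sinh
numerator   = 0.1940 − (0.0476)·1.425878 − (0.3567/3.0167)·1.016429 = 0.005944
denominator = 1 − 1.425878 = -0.425878
p = 0.005944 / -0.425878 = -0.0140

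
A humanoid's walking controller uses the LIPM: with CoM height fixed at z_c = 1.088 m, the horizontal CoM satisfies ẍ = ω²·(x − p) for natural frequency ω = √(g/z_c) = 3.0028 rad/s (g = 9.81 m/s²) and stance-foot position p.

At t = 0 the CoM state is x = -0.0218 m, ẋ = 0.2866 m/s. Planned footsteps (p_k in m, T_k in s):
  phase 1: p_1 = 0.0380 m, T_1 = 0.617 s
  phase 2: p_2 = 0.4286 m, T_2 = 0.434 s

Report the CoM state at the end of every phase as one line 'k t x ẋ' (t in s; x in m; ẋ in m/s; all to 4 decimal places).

phase 1: p=0.0380, T=0.617, ωT=1.852728, cosh=3.267000, sinh=3.110191; start (x,ẋ)=(-0.021800, 0.286600) → end (x,ẋ)=(0.139483, 0.377833)
phase 2: p=0.4286, T=0.434, ωT=1.303215, cosh=1.976385, sinh=1.704728; start (x,ẋ)=(0.139483, 0.377833) → end (x,ẋ)=(0.071695, -0.733233)

1 0.6170 0.1395 0.3778
2 1.0510 0.0717 -0.7332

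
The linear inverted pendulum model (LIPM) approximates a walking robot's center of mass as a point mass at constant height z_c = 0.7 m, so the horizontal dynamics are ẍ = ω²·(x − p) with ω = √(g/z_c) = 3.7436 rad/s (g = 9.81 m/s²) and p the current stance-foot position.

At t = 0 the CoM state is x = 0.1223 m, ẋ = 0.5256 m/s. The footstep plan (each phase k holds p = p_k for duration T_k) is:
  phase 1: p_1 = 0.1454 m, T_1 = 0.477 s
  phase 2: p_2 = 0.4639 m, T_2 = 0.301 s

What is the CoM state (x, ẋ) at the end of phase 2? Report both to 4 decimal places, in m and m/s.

x = 0.9958, ẋ = 2.4108

phase 1: p=0.1454, T=0.477, ωT=1.785697, cosh=3.065708, sinh=2.898028; start (x,ẋ)=(0.122300, 0.525600) → end (x,ẋ)=(0.481464, 1.360723)
phase 2: p=0.4639, T=0.301, ωT=1.126824, cosh=1.704950, sinh=1.380889; start (x,ẋ)=(0.481464, 1.360723) → end (x,ẋ)=(0.995771, 2.410763)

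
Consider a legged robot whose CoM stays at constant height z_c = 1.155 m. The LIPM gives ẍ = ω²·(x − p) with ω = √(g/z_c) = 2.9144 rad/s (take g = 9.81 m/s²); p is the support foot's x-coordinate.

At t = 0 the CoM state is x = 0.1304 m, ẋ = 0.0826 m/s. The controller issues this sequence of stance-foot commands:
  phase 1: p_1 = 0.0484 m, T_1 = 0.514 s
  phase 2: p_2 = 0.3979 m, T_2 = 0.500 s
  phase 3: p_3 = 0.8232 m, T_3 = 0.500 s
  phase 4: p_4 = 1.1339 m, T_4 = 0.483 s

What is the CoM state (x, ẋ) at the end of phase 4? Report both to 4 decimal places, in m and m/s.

x = 2.1413, ẋ = 3.2414

phase 1: p=0.0484, T=0.514, ωT=1.498002, cosh=2.348159, sinh=2.124583; start (x,ẋ)=(0.130400, 0.082600) → end (x,ẋ)=(0.301164, 0.701692)
phase 2: p=0.3979, T=0.500, ωT=1.457200, cosh=2.263404, sinh=2.030516; start (x,ẋ)=(0.301164, 0.701692) → end (x,ẋ)=(0.667829, 1.015755)
phase 3: p=0.8232, T=0.500, ωT=1.457200, cosh=2.263404, sinh=2.030516; start (x,ẋ)=(0.667829, 1.015755) → end (x,ẋ)=(1.179229, 1.379622)
phase 4: p=1.1339, T=0.483, ωT=1.407655, cosh=2.165539, sinh=1.920823; start (x,ẋ)=(1.179229, 1.379622) → end (x,ẋ)=(2.141343, 3.241380)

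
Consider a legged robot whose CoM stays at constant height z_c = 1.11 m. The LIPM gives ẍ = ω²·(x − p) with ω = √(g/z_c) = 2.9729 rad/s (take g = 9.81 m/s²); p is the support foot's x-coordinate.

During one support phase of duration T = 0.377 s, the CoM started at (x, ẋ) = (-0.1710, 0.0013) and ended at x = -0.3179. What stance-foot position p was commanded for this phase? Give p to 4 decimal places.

ωT = 2.9729·0.377 = 1.120783; cosh(ωT) = 1.696640, sinh(ωT) = 1.370616
x(T) = p + (x₀−p)·cosh(ωT) + (ẋ₀/ω)·sinh(ωT) ⇒ p·(1 − cosh) = x(T) − x₀·cosh − (ẋ₀/ω)·sinh
numerator   = -0.3179 − (-0.1710)·1.696640 − (0.0013/2.9729)·1.370616 = -0.028374
denominator = 1 − 1.696640 = -0.696640
p = -0.028374 / -0.696640 = 0.0407

p = 0.0407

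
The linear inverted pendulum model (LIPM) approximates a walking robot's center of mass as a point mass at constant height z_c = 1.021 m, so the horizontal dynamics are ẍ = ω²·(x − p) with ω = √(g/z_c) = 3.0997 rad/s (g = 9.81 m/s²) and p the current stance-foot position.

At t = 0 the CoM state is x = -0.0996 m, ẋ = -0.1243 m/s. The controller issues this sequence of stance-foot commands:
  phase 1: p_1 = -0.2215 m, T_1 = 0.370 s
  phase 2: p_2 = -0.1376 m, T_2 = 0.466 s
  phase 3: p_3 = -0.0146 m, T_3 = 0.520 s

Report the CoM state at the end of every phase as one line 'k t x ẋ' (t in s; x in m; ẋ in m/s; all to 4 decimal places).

1 0.3700 -0.0670 0.3194
2 0.8360 0.2266 1.1528
3 1.3560 1.5089 4.8032

phase 1: p=-0.2215, T=0.370, ωT=1.146889, cosh=1.733003, sinh=1.415380; start (x,ẋ)=(-0.099600, -0.124300) → end (x,ẋ)=(-0.067005, 0.319394)
phase 2: p=-0.1376, T=0.466, ωT=1.444460, cosh=2.237718, sinh=2.001845; start (x,ẋ)=(-0.067005, 0.319394) → end (x,ẋ)=(0.226643, 1.152766)
phase 3: p=-0.0146, T=0.520, ωT=1.611844, cosh=2.605782, sinh=2.406263; start (x,ẋ)=(0.226643, 1.152766) → end (x,ẋ)=(1.508907, 4.803217)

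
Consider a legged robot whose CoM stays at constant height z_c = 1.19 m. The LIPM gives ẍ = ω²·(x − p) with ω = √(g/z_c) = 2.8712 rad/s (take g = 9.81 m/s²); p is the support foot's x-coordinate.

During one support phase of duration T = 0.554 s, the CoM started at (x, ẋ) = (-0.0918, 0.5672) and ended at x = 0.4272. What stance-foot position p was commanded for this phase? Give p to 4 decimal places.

ωT = 2.8712·0.554 = 1.590645; cosh(ωT) = 2.555353, sinh(ωT) = 2.351559
x(T) = p + (x₀−p)·cosh(ωT) + (ẋ₀/ω)·sinh(ωT) ⇒ p·(1 − cosh) = x(T) − x₀·cosh − (ẋ₀/ω)·sinh
numerator   = 0.4272 − (-0.0918)·2.555353 − (0.5672/2.8712)·2.351559 = 0.197236
denominator = 1 − 2.555353 = -1.555353
p = 0.197236 / -1.555353 = -0.1268

p = -0.1268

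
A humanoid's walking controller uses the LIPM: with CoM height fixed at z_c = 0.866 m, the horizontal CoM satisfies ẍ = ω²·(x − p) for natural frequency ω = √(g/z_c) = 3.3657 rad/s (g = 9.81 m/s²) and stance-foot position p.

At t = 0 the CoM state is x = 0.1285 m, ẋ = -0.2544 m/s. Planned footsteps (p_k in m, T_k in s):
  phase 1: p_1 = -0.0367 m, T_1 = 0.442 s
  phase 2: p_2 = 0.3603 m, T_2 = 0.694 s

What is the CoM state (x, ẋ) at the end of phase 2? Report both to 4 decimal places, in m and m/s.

phase 1: p=-0.0367, T=0.442, ωT=1.487639, cosh=2.326269, sinh=2.100364; start (x,ẋ)=(0.128500, -0.254400) → end (x,ẋ)=(0.188841, 0.576028)
phase 2: p=0.3603, T=0.694, ωT=2.335796, cosh=5.217208, sinh=5.120475; start (x,ẋ)=(0.188841, 0.576028) → end (x,ẋ)=(0.342117, 0.050346)

x = 0.3421, ẋ = 0.0503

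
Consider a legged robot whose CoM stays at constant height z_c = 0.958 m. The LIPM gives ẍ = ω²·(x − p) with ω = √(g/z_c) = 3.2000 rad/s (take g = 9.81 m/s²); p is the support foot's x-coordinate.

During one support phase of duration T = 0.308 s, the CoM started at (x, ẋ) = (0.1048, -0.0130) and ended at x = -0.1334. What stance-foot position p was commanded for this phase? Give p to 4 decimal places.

p = 0.5485

ωT = 3.2000·0.308 = 0.985600; cosh(ωT) = 1.526317, sinh(ωT) = 1.153102
x(T) = p + (x₀−p)·cosh(ωT) + (ẋ₀/ω)·sinh(ωT) ⇒ p·(1 − cosh) = x(T) − x₀·cosh − (ẋ₀/ω)·sinh
numerator   = -0.1334 − (0.1048)·1.526317 − (-0.0130/3.2000)·1.153102 = -0.288674
denominator = 1 − 1.526317 = -0.526317
p = -0.288674 / -0.526317 = 0.5485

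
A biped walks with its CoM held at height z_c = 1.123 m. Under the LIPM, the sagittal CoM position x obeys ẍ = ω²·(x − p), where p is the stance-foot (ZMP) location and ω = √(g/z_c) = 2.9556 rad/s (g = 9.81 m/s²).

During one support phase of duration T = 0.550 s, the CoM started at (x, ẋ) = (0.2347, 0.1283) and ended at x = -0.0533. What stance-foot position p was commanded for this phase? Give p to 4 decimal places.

p = 0.4751

ωT = 2.9556·0.550 = 1.625580; cosh(ωT) = 2.639081, sinh(ωT) = 2.442284
x(T) = p + (x₀−p)·cosh(ωT) + (ẋ₀/ω)·sinh(ωT) ⇒ p·(1 − cosh) = x(T) − x₀·cosh − (ẋ₀/ω)·sinh
numerator   = -0.0533 − (0.2347)·2.639081 − (0.1283/2.9556)·2.442284 = -0.778710
denominator = 1 − 2.639081 = -1.639081
p = -0.778710 / -1.639081 = 0.4751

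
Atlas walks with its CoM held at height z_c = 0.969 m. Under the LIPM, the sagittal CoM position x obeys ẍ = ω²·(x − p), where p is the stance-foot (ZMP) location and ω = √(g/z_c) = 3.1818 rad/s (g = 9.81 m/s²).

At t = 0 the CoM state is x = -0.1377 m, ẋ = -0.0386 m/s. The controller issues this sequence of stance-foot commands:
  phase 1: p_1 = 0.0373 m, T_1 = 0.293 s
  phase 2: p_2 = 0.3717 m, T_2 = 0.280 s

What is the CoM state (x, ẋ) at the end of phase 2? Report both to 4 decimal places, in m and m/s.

phase 1: p=0.0373, T=0.293, ωT=0.932267, cosh=1.466961, sinh=1.073301; start (x,ẋ)=(-0.137700, -0.038600) → end (x,ẋ)=(-0.232439, -0.654255)
phase 2: p=0.3717, T=0.280, ωT=0.890904, cosh=1.423808, sinh=1.013524; start (x,ẋ)=(-0.232439, -0.654255) → end (x,ẋ)=(-0.696883, -2.879779)

x = -0.6969, ẋ = -2.8798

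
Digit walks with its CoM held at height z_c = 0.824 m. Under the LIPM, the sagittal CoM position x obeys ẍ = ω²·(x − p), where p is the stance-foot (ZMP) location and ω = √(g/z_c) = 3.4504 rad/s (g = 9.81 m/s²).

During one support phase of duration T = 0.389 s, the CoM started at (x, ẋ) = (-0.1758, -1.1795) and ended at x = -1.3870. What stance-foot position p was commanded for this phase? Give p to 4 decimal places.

p = 0.4003

ωT = 3.4504·0.389 = 1.342206; cosh(ωT) = 2.044372, sinh(ωT) = 1.783104
x(T) = p + (x₀−p)·cosh(ωT) + (ẋ₀/ω)·sinh(ωT) ⇒ p·(1 − cosh) = x(T) − x₀·cosh − (ẋ₀/ω)·sinh
numerator   = -1.3870 − (-0.1758)·2.044372 − (-1.1795/3.4504)·1.783104 = -0.418055
denominator = 1 − 2.044372 = -1.044372
p = -0.418055 / -1.044372 = 0.4003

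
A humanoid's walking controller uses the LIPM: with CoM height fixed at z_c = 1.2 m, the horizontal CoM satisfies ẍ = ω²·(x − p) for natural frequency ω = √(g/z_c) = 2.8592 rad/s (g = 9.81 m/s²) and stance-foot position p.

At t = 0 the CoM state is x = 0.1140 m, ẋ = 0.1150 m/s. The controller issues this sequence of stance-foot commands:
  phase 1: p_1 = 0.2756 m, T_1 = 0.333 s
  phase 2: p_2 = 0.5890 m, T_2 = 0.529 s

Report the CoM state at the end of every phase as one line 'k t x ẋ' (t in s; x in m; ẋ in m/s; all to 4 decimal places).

phase 1: p=0.2756, T=0.333, ωT=0.952114, cosh=1.488553, sinh=1.102628; start (x,ẋ)=(0.114000, 0.115000) → end (x,ẋ)=(0.079399, -0.338282)
phase 2: p=0.5890, T=0.529, ωT=1.512517, cosh=2.379246, sinh=2.158892; start (x,ẋ)=(0.079399, -0.338282) → end (x,ẋ)=(-0.878893, -3.950474)

1 0.3330 0.0794 -0.3383
2 0.8620 -0.8789 -3.9505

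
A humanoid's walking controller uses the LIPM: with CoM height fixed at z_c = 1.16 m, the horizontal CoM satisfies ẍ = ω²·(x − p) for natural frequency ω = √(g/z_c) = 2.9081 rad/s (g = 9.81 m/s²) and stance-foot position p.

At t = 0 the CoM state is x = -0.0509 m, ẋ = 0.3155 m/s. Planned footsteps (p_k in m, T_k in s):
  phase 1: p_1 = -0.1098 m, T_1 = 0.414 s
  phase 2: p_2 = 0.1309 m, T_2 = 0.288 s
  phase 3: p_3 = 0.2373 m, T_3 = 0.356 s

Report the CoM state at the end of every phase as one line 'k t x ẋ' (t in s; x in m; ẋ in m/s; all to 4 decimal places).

phase 1: p=-0.1098, T=0.414, ωT=1.203953, cosh=1.816637, sinh=1.516631; start (x,ẋ)=(-0.050900, 0.315500) → end (x,ẋ)=(0.161739, 0.832928)
phase 2: p=0.1309, T=0.288, ωT=0.837533, cosh=1.371718, sinh=0.938941; start (x,ẋ)=(0.161739, 0.832928) → end (x,ẋ)=(0.442131, 1.226751)
phase 3: p=0.2373, T=0.356, ωT=1.035284, cosh=1.585515, sinh=1.230390; start (x,ẋ)=(0.442131, 1.226751) → end (x,ẋ)=(1.081090, 2.677939)

1 0.4140 0.1617 0.8329
2 0.7020 0.4421 1.2268
3 1.0580 1.0811 2.6779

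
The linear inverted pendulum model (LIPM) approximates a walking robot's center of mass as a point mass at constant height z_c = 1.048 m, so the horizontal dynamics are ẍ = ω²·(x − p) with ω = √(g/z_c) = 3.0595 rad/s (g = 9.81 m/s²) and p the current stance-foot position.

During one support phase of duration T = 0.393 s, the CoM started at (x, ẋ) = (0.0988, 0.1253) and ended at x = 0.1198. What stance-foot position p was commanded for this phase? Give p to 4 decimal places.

p = 0.1491

ωT = 3.0595·0.393 = 1.202384; cosh(ωT) = 1.814259, sinh(ωT) = 1.513781
x(T) = p + (x₀−p)·cosh(ωT) + (ẋ₀/ω)·sinh(ωT) ⇒ p·(1 − cosh) = x(T) − x₀·cosh − (ẋ₀/ω)·sinh
numerator   = 0.1198 − (0.0988)·1.814259 − (0.1253/3.0595)·1.513781 = -0.121445
denominator = 1 − 1.814259 = -0.814259
p = -0.121445 / -0.814259 = 0.1491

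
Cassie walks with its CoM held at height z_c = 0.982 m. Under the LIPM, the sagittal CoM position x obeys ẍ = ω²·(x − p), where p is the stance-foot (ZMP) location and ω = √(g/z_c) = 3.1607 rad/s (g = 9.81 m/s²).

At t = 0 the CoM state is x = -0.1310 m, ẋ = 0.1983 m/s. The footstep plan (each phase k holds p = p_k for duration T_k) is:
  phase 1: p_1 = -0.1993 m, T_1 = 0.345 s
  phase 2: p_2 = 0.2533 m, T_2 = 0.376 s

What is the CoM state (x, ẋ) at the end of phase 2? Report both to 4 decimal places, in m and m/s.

phase 1: p=-0.1993, T=0.345, ωT=1.090441, cosh=1.655828, sinh=1.319760; start (x,ẋ)=(-0.131000, 0.198300) → end (x,ẋ)=(-0.003406, 0.613255)
phase 2: p=0.2533, T=0.376, ωT=1.188423, cosh=1.793302, sinh=1.488600; start (x,ẋ)=(-0.003406, 0.613255) → end (x,ẋ)=(0.081774, -0.108057)

x = 0.0818, ẋ = -0.1081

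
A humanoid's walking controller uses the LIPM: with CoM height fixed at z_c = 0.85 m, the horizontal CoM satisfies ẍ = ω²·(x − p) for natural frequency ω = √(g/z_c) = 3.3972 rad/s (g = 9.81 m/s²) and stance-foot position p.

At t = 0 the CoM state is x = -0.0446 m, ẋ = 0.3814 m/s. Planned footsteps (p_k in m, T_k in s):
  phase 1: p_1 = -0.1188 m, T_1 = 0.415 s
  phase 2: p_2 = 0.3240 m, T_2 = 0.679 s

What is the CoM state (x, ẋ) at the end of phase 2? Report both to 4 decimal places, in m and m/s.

x = 1.9123, ẋ = 5.5488

phase 1: p=-0.1188, T=0.415, ωT=1.409838, cosh=2.169737, sinh=1.925555; start (x,ẋ)=(-0.044600, 0.381400) → end (x,ẋ)=(0.258374, 1.312917)
phase 2: p=0.3240, T=0.679, ωT=2.306699, cosh=5.070406, sinh=4.970816; start (x,ẋ)=(0.258374, 1.312917) → end (x,ẋ)=(1.912324, 5.548811)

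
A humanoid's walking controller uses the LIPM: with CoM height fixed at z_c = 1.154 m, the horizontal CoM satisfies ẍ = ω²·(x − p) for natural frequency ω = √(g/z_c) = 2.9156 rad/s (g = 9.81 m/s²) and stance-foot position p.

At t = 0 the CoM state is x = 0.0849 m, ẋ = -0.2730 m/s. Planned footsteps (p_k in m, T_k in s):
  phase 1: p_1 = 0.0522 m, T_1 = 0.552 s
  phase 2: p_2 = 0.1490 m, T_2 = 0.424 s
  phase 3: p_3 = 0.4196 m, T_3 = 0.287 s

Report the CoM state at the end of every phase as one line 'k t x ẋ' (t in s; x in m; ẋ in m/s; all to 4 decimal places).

phase 1: p=0.0522, T=0.552, ωT=1.609411, cosh=2.599936, sinh=2.399931; start (x,ẋ)=(0.084900, -0.273000) → end (x,ẋ)=(-0.087498, -0.480973)
phase 2: p=0.1490, T=0.424, ωT=1.236214, cosh=1.866519, sinh=1.576037; start (x,ẋ)=(-0.087498, -0.480973) → end (x,ẋ)=(-0.552419, -1.984475)
phase 3: p=0.4196, T=0.287, ωT=0.836777, cosh=1.371009, sinh=0.937905; start (x,ẋ)=(-0.552419, -1.984475) → end (x,ẋ)=(-1.551423, -5.378773)

1 0.5520 -0.0875 -0.4810
2 0.9760 -0.5524 -1.9845
3 1.2630 -1.5514 -5.3788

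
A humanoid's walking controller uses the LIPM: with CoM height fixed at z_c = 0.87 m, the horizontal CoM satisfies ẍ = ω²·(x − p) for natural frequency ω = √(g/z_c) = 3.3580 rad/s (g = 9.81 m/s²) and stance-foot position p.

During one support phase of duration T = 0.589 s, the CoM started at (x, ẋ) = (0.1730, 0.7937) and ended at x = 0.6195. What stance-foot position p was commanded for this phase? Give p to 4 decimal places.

p = 0.3188

ωT = 3.3580·0.589 = 1.977862; cosh(ωT) = 3.682820, sinh(ωT) = 3.544455
x(T) = p + (x₀−p)·cosh(ωT) + (ẋ₀/ω)·sinh(ωT) ⇒ p·(1 − cosh) = x(T) − x₀·cosh − (ẋ₀/ω)·sinh
numerator   = 0.6195 − (0.1730)·3.682820 − (0.7937/3.3580)·3.544455 = -0.855398
denominator = 1 − 3.682820 = -2.682820
p = -0.855398 / -2.682820 = 0.3188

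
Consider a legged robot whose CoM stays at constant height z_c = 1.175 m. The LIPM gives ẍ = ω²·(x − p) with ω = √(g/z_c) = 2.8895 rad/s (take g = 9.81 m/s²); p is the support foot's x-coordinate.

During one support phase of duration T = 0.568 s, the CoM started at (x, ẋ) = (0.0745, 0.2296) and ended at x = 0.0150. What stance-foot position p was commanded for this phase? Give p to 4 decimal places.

p = 0.2276

ωT = 2.8895·0.568 = 1.641236; cosh(ωT) = 2.677643, sinh(ωT) = 2.483902
x(T) = p + (x₀−p)·cosh(ωT) + (ẋ₀/ω)·sinh(ωT) ⇒ p·(1 − cosh) = x(T) − x₀·cosh − (ẋ₀/ω)·sinh
numerator   = 0.0150 − (0.0745)·2.677643 − (0.2296/2.8895)·2.483902 = -0.381856
denominator = 1 − 2.677643 = -1.677643
p = -0.381856 / -1.677643 = 0.2276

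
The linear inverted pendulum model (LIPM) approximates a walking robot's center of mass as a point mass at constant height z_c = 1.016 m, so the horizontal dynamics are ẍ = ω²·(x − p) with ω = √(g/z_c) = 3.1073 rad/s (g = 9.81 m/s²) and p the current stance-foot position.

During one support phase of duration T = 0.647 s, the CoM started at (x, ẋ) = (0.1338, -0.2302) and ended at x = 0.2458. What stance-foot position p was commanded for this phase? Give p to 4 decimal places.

ωT = 3.1073·0.647 = 2.010423; cosh(ωT) = 3.800204, sinh(ωT) = 3.666272
x(T) = p + (x₀−p)·cosh(ωT) + (ẋ₀/ω)·sinh(ωT) ⇒ p·(1 − cosh) = x(T) − x₀·cosh − (ẋ₀/ω)·sinh
numerator   = 0.2458 − (0.1338)·3.800204 − (-0.2302/3.1073)·3.666272 = 0.008943
denominator = 1 − 3.800204 = -2.800204
p = 0.008943 / -2.800204 = -0.0032

p = -0.0032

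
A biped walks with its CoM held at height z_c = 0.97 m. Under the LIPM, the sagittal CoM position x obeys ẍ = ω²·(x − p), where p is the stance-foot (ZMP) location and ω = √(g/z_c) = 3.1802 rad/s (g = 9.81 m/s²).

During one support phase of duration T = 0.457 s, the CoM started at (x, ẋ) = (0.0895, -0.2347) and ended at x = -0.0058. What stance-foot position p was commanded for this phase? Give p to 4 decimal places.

ωT = 3.1802·0.457 = 1.453351; cosh(ωT) = 2.255606, sinh(ωT) = 2.021820
x(T) = p + (x₀−p)·cosh(ωT) + (ẋ₀/ω)·sinh(ωT) ⇒ p·(1 − cosh) = x(T) − x₀·cosh − (ẋ₀/ω)·sinh
numerator   = -0.0058 − (0.0895)·2.255606 − (-0.2347/3.1802)·2.021820 = -0.058466
denominator = 1 − 2.255606 = -1.255606
p = -0.058466 / -1.255606 = 0.0466

p = 0.0466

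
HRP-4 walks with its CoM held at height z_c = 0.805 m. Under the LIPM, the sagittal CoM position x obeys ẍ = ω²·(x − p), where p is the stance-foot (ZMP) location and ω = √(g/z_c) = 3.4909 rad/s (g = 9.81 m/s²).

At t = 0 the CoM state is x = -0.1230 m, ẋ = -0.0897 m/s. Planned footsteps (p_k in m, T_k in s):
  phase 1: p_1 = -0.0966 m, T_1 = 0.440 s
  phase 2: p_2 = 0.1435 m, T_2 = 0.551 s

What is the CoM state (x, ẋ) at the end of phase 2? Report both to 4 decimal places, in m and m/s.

x = -1.5241, ẋ = -5.6989

phase 1: p=-0.0966, T=0.440, ωT=1.535996, cosh=2.430596, sinh=2.215355; start (x,ẋ)=(-0.123000, -0.089700) → end (x,ẋ)=(-0.217692, -0.422191)
phase 2: p=0.1435, T=0.551, ωT=1.923486, cosh=3.495437, sinh=3.349340; start (x,ẋ)=(-0.217692, -0.422191) → end (x,ẋ)=(-1.524095, -5.698877)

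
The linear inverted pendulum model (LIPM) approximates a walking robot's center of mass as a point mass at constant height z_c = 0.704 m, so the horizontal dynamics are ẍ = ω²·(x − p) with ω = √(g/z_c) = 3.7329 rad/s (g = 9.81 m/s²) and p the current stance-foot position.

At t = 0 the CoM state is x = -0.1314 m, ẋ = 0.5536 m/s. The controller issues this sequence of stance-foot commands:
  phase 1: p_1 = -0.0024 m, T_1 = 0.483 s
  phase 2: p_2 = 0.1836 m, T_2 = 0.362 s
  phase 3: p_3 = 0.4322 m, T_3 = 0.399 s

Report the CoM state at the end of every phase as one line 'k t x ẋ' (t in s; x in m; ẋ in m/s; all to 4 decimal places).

1 0.4830 0.0333 0.3039
2 0.8450 0.0206 -0.3846
3 1.2440 -0.7437 -4.1296

phase 1: p=-0.0024, T=0.483, ωT=1.802991, cosh=3.116286, sinh=2.951481; start (x,ẋ)=(-0.131400, 0.553600) → end (x,ẋ)=(0.033312, 0.303908)
phase 2: p=0.1836, T=0.362, ωT=1.351310, cosh=2.060691, sinh=1.801790; start (x,ẋ)=(0.033312, 0.303908) → end (x,ẋ)=(0.020593, -0.384560)
phase 3: p=0.4322, T=0.399, ωT=1.489427, cosh=2.330028, sinh=2.104526; start (x,ẋ)=(0.020593, -0.384560) → end (x,ẋ)=(-0.743662, -4.129612)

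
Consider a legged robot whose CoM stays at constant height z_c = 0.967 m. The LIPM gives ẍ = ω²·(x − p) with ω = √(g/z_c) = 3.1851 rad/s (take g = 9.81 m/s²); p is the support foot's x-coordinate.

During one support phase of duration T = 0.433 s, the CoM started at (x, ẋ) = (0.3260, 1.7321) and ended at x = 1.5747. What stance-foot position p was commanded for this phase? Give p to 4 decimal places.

p = 0.1126

ωT = 3.1851·0.433 = 1.379148; cosh(ωT) = 2.111655, sinh(ωT) = 1.859862
x(T) = p + (x₀−p)·cosh(ωT) + (ẋ₀/ω)·sinh(ωT) ⇒ p·(1 − cosh) = x(T) − x₀·cosh − (ẋ₀/ω)·sinh
numerator   = 1.5747 − (0.3260)·2.111655 − (1.7321/3.1851)·1.859862 = -0.125118
denominator = 1 − 2.111655 = -1.111655
p = -0.125118 / -1.111655 = 0.1126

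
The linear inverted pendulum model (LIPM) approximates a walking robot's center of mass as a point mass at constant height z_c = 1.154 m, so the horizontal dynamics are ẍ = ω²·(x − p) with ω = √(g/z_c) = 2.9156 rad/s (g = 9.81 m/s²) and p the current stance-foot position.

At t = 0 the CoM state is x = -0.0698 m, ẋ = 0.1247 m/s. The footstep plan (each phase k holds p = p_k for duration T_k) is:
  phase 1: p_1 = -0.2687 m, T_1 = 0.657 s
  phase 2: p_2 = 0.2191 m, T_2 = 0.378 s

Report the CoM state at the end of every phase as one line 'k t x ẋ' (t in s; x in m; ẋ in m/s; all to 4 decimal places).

1 0.6570 0.5633 2.3589
2 1.0350 1.8779 5.2865

phase 1: p=-0.2687, T=0.657, ωT=1.915549, cosh=3.468964, sinh=3.321703; start (x,ẋ)=(-0.069800, 0.124700) → end (x,ẋ)=(0.563346, 2.358878)
phase 2: p=0.2191, T=0.378, ωT=1.102097, cosh=1.671323, sinh=1.339149; start (x,ẋ)=(0.563346, 2.358878) → end (x,ẋ)=(1.877890, 5.286529)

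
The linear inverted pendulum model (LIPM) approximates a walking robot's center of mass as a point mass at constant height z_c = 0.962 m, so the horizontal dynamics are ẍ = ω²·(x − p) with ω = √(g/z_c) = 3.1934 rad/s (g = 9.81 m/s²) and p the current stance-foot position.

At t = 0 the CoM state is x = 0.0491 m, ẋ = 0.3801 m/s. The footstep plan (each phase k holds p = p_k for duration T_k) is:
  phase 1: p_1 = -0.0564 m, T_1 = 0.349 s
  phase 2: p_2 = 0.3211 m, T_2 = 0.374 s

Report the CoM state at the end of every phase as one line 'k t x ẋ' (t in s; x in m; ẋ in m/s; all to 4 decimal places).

1 0.3490 0.2836 1.0998
2 0.7230 0.7698 1.8023

phase 1: p=-0.0564, T=0.349, ωT=1.114497, cosh=1.688057, sinh=1.359977; start (x,ẋ)=(0.049100, 0.380100) → end (x,ẋ)=(0.283564, 1.099812)
phase 2: p=0.3211, T=0.374, ωT=1.194332, cosh=1.802128, sinh=1.499222; start (x,ẋ)=(0.283564, 1.099812) → end (x,ẋ)=(0.769789, 1.802292)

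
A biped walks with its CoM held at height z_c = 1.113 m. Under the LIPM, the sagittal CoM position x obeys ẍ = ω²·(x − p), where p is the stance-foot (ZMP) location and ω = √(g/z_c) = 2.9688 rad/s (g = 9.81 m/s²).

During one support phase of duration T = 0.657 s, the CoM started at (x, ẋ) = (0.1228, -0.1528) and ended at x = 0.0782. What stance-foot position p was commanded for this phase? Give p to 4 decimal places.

ωT = 2.9688·0.657 = 1.950502; cosh(ωT) = 3.587208, sinh(ωT) = 3.445006
x(T) = p + (x₀−p)·cosh(ωT) + (ẋ₀/ω)·sinh(ωT) ⇒ p·(1 − cosh) = x(T) − x₀·cosh − (ẋ₀/ω)·sinh
numerator   = 0.0782 − (0.1228)·3.587208 − (-0.1528/2.9688)·3.445006 = -0.185000
denominator = 1 − 3.587208 = -2.587208
p = -0.185000 / -2.587208 = 0.0715

p = 0.0715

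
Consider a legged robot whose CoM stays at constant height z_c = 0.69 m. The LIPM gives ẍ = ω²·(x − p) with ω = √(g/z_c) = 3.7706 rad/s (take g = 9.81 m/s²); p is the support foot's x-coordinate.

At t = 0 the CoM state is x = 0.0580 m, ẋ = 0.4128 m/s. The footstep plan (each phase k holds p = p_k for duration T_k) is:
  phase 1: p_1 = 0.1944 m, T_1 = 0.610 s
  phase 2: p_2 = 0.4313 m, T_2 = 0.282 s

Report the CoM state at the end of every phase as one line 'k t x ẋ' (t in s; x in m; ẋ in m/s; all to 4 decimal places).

1 0.6100 0.0478 -0.4598
2 0.8920 -0.3457 -2.5893

phase 1: p=0.1944, T=0.610, ωT=2.300066, cosh=5.037546, sinh=4.937294; start (x,ẋ)=(0.058000, 0.412800) → end (x,ẋ)=(0.047807, -0.459800)
phase 2: p=0.4313, T=0.282, ωT=1.063309, cosh=1.620625, sinh=1.275314; start (x,ẋ)=(0.047807, -0.459800) → end (x,ẋ)=(-0.345715, -2.589266)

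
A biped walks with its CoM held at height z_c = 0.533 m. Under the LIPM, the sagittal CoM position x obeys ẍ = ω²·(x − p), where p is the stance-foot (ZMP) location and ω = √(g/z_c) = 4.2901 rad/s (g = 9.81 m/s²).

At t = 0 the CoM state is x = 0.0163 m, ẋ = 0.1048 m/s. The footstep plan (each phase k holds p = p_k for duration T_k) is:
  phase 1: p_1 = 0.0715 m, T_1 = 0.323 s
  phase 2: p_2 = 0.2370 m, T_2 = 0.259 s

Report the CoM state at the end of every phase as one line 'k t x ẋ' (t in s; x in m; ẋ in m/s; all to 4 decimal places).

1 0.3230 0.0000 -0.2211
2 0.5820 -0.2317 -1.7491

phase 1: p=0.0715, T=0.323, ωT=1.385702, cosh=2.123890, sinh=1.873742; start (x,ẋ)=(0.016300, 0.104800) → end (x,ẋ)=(0.000034, -0.221144)
phase 2: p=0.2370, T=0.259, ωT=1.111136, cosh=1.683496, sinh=1.354311; start (x,ẋ)=(0.000034, -0.221144) → end (x,ẋ)=(-0.231743, -1.749100)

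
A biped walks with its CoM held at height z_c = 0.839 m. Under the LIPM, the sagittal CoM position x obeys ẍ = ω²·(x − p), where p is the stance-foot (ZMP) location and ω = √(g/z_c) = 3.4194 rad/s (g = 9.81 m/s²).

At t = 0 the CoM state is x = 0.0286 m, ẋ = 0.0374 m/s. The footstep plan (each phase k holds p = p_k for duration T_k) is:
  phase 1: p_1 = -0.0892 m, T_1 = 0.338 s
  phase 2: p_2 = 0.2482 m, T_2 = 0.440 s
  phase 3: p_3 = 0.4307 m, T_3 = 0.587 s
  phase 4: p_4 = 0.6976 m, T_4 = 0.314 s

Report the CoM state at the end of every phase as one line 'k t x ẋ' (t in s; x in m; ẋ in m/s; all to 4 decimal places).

phase 1: p=-0.0892, T=0.338, ωT=1.155757, cosh=1.745623, sinh=1.430804; start (x,ẋ)=(0.028600, 0.037400) → end (x,ẋ)=(0.132084, 0.641622)
phase 2: p=0.2482, T=0.440, ωT=1.504536, cosh=2.362092, sinh=2.139972; start (x,ẋ)=(0.132084, 0.641622) → end (x,ẋ)=(0.375471, 0.665901)
phase 3: p=0.4307, T=0.587, ωT=2.007188, cosh=3.788362, sinh=3.653996; start (x,ẋ)=(0.375471, 0.665901) → end (x,ẋ)=(0.933059, 1.832617)
phase 4: p=0.6976, T=0.314, ωT=1.073692, cosh=1.633953, sinh=1.292209; start (x,ẋ)=(0.933059, 1.832617) → end (x,ẋ)=(1.774885, 4.034806)

1 0.3380 0.1321 0.6416
2 0.7780 0.3755 0.6659
3 1.3650 0.9331 1.8326
4 1.6790 1.7749 4.0348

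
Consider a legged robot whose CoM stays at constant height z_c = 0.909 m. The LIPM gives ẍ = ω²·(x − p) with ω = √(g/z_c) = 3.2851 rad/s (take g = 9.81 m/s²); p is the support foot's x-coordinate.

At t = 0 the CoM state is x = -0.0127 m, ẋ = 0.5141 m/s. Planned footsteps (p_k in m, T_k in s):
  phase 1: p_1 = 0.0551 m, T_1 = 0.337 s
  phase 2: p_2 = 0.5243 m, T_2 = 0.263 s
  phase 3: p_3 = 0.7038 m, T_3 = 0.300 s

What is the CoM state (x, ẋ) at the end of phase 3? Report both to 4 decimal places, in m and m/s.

phase 1: p=0.0551, T=0.337, ωT=1.107079, cosh=1.678015, sinh=1.347492; start (x,ẋ)=(-0.012700, 0.514100) → end (x,ẋ)=(0.152206, 0.562541)
phase 2: p=0.5243, T=0.263, ωT=0.863981, cosh=1.397034, sinh=0.975554; start (x,ẋ)=(0.152206, 0.562541) → end (x,ẋ)=(0.171525, -0.406596)
phase 3: p=0.7038, T=0.300, ωT=0.985530, cosh=1.526236, sinh=1.152995; start (x,ẋ)=(0.171525, -0.406596) → end (x,ẋ)=(-0.251283, -2.636660)

x = -0.2513, ẋ = -2.6367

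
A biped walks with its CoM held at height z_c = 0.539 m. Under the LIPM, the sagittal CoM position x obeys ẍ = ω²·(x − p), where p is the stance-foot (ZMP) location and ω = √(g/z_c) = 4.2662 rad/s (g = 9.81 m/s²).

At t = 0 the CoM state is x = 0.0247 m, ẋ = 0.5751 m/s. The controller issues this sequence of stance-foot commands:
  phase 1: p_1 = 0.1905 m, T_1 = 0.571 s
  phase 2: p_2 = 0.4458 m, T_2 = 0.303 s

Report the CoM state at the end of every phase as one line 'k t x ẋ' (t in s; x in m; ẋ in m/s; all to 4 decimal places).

phase 1: p=0.1905, T=0.571, ωT=2.436000, cosh=5.757376, sinh=5.669866; start (x,ẋ)=(0.024700, 0.575100) → end (x,ẋ)=(0.000247, -0.699433)
phase 2: p=0.4458, T=0.303, ωT=1.292659, cosh=1.958499, sinh=1.683959; start (x,ẋ)=(0.000247, -0.699433) → end (x,ẋ)=(-0.702897, -4.570742)

1 0.5710 0.0002 -0.6994
2 0.8740 -0.7029 -4.5707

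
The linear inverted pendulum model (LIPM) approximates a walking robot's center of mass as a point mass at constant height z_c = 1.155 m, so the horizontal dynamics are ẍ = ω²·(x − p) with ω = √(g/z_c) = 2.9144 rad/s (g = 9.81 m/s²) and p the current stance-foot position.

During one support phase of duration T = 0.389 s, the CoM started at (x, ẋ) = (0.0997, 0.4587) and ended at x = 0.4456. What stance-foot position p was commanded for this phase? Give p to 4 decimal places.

p = -0.0776

ωT = 2.9144·0.389 = 1.133702; cosh(ωT) = 1.714488, sinh(ωT) = 1.392648
x(T) = p + (x₀−p)·cosh(ωT) + (ẋ₀/ω)·sinh(ωT) ⇒ p·(1 − cosh) = x(T) − x₀·cosh − (ẋ₀/ω)·sinh
numerator   = 0.4456 − (0.0997)·1.714488 − (0.4587/2.9144)·1.392648 = 0.055475
denominator = 1 − 1.714488 = -0.714488
p = 0.055475 / -0.714488 = -0.0776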